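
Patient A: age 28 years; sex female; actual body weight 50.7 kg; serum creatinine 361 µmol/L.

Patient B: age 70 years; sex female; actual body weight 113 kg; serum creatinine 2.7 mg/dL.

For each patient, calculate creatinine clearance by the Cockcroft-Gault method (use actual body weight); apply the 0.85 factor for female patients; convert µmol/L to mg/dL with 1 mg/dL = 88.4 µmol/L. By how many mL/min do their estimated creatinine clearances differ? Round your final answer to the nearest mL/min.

18 mL/min

Patient A: SCr = 361 / 88.4 = 4.084 mg/dL
Patient A: CrCl = (140 − 28) × 50.7 / (72 × 4.084) × 0.85 = 5678.4 / 294.05 × 0.85 ≈ 16.4 mL/min
Patient B: CrCl = (140 − 70) × 113 / (72 × 2.7) × 0.85 = 7910.0 / 194.40 × 0.85 ≈ 34.6 mL/min
|16.4 − 34.6| = 18.2 mL/min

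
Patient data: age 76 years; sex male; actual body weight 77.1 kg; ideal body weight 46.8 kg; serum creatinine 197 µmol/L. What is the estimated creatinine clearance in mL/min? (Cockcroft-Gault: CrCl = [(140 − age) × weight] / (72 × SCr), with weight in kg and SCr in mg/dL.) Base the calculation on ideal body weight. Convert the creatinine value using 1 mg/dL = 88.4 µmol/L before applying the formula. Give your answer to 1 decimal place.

18.7 mL/min

SCr = 197 / 88.4 = 2.229 mg/dL
CrCl = (140 − 76) × 46.8 / (72 × 2.229) = 2995.2 / 160.49 ≈ 18.7 mL/min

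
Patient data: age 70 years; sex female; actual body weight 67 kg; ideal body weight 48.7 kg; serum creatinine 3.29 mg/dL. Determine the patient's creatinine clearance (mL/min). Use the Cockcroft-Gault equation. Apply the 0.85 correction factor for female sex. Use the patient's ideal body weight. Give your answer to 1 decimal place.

12.2 mL/min

CrCl = (140 − 70) × 48.7 / (72 × 3.29) × 0.85 = 3409.0 / 236.88 × 0.85 ≈ 12.2 mL/min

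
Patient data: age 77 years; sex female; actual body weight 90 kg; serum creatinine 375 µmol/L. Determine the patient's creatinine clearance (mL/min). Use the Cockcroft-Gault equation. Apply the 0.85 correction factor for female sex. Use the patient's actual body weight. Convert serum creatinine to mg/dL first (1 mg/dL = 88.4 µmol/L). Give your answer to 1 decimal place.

SCr = 375 / 88.4 = 4.242 mg/dL
CrCl = (140 − 77) × 90 / (72 × 4.242) × 0.85 = 5670.0 / 305.42 × 0.85 ≈ 15.8 mL/min

15.8 mL/min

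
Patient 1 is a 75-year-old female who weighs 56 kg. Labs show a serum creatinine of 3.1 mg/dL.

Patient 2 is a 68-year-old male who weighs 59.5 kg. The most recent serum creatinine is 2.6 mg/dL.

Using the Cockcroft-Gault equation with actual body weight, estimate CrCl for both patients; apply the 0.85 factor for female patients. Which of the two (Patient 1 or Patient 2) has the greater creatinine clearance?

Patient 1: CrCl = (140 − 75) × 56 / (72 × 3.1) × 0.85 = 3640.0 / 223.20 × 0.85 ≈ 13.9 mL/min
Patient 2: CrCl = (140 − 68) × 59.5 / (72 × 2.6) = 4284.0 / 187.20 ≈ 22.9 mL/min
13.9 vs 22.9 mL/min → Patient 2 is higher.

Patient 2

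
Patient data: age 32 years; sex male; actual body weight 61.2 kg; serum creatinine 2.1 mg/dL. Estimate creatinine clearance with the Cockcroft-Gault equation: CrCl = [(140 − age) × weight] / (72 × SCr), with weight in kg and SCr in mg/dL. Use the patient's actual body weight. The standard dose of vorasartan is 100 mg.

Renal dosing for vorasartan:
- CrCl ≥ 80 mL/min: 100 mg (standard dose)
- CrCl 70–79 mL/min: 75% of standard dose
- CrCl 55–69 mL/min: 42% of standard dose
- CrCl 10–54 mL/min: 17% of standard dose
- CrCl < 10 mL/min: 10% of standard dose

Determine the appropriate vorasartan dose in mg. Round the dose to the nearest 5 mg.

15 mg

CrCl = (140 − 32) × 61.2 / (72 × 2.1) = 6609.6 / 151.20 ≈ 43.7 mL/min
CrCl ≈ 44 mL/min → bracket 10–54 mL/min.
17% of 100 mg = 17 mg → 15 mg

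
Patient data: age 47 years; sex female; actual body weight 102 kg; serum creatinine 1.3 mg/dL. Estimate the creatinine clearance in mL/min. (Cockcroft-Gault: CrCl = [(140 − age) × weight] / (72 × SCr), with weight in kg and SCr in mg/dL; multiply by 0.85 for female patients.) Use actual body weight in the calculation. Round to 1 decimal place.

CrCl = (140 − 47) × 102 / (72 × 1.3) × 0.85 = 9486.0 / 93.60 × 0.85 ≈ 86.1 mL/min

86.1 mL/min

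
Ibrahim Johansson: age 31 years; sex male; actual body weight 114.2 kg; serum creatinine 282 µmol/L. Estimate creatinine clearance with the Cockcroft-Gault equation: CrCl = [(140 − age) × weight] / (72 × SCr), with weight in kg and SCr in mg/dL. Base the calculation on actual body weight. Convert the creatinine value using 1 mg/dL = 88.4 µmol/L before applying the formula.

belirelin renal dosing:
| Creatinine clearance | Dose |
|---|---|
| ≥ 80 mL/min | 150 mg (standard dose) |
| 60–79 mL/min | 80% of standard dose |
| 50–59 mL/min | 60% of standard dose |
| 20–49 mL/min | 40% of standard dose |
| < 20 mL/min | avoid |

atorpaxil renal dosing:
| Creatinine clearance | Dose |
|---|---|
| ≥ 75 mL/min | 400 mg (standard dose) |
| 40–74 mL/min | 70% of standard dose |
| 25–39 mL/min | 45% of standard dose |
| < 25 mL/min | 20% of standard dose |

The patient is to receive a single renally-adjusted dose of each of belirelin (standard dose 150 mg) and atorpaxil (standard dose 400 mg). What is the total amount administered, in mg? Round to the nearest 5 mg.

370 mg

SCr = 282 / 88.4 = 3.19 mg/dL
CrCl = (140 − 31) × 114.2 / (72 × 3.19) = 12447.8 / 229.68 ≈ 54.2 mL/min
CrCl ≈ 54 mL/min.
belirelin: 50–59 mL/min → 60% of 150 mg = 90 mg.
atorpaxil: 40–74 mL/min → 70% of 400 mg = 280 mg.
Total = 90 + 280 = 370 mg.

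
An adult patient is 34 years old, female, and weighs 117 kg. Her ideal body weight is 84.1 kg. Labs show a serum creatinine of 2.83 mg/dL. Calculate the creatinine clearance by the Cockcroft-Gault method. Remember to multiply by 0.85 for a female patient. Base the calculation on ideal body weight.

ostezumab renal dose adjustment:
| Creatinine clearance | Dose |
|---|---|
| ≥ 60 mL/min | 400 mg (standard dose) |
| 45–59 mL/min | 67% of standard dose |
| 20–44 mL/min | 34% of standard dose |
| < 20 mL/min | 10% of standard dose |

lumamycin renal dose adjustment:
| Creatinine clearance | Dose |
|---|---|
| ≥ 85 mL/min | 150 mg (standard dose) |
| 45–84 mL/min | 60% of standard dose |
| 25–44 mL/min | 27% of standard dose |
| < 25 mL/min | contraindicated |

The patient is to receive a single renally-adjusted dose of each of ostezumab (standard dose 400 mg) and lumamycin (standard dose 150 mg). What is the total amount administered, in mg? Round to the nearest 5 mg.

175 mg

CrCl = (140 − 34) × 84.1 / (72 × 2.83) × 0.85 = 8914.6 / 203.76 × 0.85 ≈ 37.2 mL/min
CrCl ≈ 37 mL/min.
ostezumab: 20–44 mL/min → 34% of 400 mg = 136 mg.
lumamycin: 25–44 mL/min → 27% of 150 mg = 40.5 mg.
Total = 136 + 40.5 = 176.5 mg.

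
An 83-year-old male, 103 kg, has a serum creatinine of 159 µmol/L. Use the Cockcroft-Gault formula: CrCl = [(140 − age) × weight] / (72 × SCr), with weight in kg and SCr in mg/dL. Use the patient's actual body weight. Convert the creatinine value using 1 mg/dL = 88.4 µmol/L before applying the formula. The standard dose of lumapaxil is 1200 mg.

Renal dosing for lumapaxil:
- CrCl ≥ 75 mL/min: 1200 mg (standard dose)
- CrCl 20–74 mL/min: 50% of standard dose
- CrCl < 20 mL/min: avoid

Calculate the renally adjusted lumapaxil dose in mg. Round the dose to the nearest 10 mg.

SCr = 159 / 88.4 = 1.799 mg/dL
CrCl = (140 − 83) × 103 / (72 × 1.799) = 5871.0 / 129.53 ≈ 45.3 mL/min
CrCl ≈ 45 mL/min → bracket 20–74 mL/min.
50% of 1200 mg = 600 mg

600 mg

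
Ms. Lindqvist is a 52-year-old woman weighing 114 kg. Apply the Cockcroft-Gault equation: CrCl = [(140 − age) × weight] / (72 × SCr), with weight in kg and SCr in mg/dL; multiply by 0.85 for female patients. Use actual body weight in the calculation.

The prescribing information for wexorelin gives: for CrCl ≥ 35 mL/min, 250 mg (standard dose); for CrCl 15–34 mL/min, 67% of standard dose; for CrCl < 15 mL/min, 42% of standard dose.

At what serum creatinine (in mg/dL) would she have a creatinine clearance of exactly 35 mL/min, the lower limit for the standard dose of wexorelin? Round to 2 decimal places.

3.38 mg/dL

Standard dose requires CrCl ≥ 35 mL/min.
Set (140 − 52) × 114 × 0.85 / (72 × SCr) = 35
SCr = (140 − 52) × 114 × 0.85 / (72 × 35) = 3.384 mg/dL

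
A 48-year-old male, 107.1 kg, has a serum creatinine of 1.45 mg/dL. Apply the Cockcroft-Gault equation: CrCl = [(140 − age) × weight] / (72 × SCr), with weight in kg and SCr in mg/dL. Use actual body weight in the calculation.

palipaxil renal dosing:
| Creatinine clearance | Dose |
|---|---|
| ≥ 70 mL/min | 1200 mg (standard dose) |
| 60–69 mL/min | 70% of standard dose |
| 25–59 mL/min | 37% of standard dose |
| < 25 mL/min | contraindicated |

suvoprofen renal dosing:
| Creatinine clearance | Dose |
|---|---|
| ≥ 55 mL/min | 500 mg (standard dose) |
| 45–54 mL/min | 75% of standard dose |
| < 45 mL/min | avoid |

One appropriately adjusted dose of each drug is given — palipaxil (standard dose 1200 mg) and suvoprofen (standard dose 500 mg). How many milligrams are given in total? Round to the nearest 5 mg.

CrCl = (140 − 48) × 107.1 / (72 × 1.45) = 9853.2 / 104.40 ≈ 94.4 mL/min
CrCl ≈ 94 mL/min.
palipaxil: ≥ 70 mL/min → 100% of 1200 mg = 1200 mg.
suvoprofen: ≥ 55 mL/min → 100% of 500 mg = 500 mg.
Total = 1200 + 500 = 1700 mg.

1700 mg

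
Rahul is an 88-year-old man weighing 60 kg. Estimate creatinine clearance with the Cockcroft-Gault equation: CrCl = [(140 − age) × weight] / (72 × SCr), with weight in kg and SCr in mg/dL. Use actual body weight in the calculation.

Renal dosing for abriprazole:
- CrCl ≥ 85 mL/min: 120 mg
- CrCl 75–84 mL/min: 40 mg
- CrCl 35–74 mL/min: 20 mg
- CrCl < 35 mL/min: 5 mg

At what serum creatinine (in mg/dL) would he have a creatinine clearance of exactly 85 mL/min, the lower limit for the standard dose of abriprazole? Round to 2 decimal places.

Standard dose requires CrCl ≥ 85 mL/min.
Set (140 − 88) × 60 / (72 × SCr) = 85
SCr = (140 − 88) × 60 / (72 × 85) = 0.510 mg/dL

0.51 mg/dL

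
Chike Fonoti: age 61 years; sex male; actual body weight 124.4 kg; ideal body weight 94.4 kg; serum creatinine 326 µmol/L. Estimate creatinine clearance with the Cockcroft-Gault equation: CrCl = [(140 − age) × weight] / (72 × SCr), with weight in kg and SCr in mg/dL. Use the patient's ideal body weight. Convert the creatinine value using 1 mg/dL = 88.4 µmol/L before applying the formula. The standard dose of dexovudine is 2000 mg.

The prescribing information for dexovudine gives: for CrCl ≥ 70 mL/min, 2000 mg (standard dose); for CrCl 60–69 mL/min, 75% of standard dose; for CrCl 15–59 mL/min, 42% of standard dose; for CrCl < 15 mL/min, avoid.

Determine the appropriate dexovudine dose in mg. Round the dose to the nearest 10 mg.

SCr = 326 / 88.4 = 3.688 mg/dL
CrCl = (140 − 61) × 94.4 / (72 × 3.688) = 7457.6 / 265.54 ≈ 28.1 mL/min
CrCl ≈ 28 mL/min → bracket 15–59 mL/min.
42% of 2000 mg = 840 mg

840 mg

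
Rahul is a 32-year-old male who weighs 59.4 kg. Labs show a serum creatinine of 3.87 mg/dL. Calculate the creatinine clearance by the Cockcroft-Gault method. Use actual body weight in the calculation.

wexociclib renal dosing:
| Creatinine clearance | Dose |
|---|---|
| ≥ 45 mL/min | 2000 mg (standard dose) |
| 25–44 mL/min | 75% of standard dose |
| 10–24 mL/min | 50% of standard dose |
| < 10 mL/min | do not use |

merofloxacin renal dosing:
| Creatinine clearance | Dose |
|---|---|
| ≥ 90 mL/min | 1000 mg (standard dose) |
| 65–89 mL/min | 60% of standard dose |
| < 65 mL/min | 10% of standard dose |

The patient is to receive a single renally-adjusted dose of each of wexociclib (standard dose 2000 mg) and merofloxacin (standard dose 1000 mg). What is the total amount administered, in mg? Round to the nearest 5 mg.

CrCl = (140 − 32) × 59.4 / (72 × 3.87) = 6415.2 / 278.64 ≈ 23.0 mL/min
CrCl ≈ 23 mL/min.
wexociclib: 10–24 mL/min → 50% of 2000 mg = 1000 mg.
merofloxacin: < 65 mL/min → 10% of 1000 mg = 100 mg.
Total = 1000 + 100 = 1100 mg.

1100 mg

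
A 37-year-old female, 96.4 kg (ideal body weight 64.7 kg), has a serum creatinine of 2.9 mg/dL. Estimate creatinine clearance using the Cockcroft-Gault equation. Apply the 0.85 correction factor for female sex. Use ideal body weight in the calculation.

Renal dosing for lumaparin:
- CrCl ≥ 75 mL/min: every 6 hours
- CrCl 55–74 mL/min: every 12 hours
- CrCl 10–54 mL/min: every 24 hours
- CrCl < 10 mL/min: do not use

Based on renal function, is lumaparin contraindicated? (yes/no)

no

CrCl = (140 − 37) × 64.7 / (72 × 2.9) × 0.85 = 6664.1 / 208.80 × 0.85 ≈ 27.1 mL/min
CrCl ≈ 27 mL/min, which is ≥ 10 mL/min.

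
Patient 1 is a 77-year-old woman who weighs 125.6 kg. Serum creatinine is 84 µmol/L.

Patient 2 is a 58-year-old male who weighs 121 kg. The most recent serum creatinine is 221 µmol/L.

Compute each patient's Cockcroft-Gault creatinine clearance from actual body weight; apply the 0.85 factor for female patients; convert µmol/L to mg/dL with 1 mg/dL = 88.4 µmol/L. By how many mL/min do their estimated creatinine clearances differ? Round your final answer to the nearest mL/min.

Patient 1: SCr = 84 / 88.4 = 0.95 mg/dL
Patient 1: CrCl = (140 − 77) × 125.6 / (72 × 0.95) × 0.85 = 7912.8 / 68.40 × 0.85 ≈ 98.3 mL/min
Patient 2: SCr = 221 / 88.4 = 2.5 mg/dL
Patient 2: CrCl = (140 − 58) × 121 / (72 × 2.5) = 9922.0 / 180.00 ≈ 55.1 mL/min
|98.3 − 55.1| = 43.2 mL/min

43 mL/min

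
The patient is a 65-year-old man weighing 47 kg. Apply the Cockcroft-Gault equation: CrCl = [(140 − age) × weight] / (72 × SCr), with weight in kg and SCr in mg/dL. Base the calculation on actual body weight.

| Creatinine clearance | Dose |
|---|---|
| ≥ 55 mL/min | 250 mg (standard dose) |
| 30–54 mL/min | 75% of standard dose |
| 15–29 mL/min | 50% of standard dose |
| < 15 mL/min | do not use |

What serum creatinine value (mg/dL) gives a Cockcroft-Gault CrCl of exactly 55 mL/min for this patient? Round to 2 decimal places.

0.89 mg/dL

Standard dose requires CrCl ≥ 55 mL/min.
Set (140 − 65) × 47 / (72 × SCr) = 55
SCr = (140 − 65) × 47 / (72 × 55) = 0.890 mg/dL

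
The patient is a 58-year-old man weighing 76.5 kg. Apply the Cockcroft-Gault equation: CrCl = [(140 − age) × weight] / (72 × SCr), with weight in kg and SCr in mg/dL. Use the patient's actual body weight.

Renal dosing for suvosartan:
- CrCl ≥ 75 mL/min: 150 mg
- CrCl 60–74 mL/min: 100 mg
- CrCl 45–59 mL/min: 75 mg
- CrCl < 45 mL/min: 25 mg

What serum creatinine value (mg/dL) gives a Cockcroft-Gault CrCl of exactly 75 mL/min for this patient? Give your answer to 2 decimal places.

Standard dose requires CrCl ≥ 75 mL/min.
Set (140 − 58) × 76.5 / (72 × SCr) = 75
SCr = (140 − 58) × 76.5 / (72 × 75) = 1.162 mg/dL

1.16 mg/dL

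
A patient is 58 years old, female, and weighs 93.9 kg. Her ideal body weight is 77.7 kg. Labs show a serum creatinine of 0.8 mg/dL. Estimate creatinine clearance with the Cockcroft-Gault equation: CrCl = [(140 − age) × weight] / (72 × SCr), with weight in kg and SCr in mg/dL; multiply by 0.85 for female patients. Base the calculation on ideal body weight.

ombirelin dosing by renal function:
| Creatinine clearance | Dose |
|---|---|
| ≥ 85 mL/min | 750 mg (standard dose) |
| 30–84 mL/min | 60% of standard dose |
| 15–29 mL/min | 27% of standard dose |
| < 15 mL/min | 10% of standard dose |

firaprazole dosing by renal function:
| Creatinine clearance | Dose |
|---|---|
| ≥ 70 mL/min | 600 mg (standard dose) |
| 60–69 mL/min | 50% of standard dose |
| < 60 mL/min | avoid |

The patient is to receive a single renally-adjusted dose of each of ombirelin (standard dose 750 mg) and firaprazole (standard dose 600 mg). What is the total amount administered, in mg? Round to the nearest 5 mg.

CrCl = (140 − 58) × 77.7 / (72 × 0.8) × 0.85 = 6371.4 / 57.60 × 0.85 ≈ 94.0 mL/min
CrCl ≈ 94 mL/min.
ombirelin: ≥ 85 mL/min → 100% of 750 mg = 750 mg.
firaprazole: ≥ 70 mL/min → 100% of 600 mg = 600 mg.
Total = 750 + 600 = 1350 mg.

1350 mg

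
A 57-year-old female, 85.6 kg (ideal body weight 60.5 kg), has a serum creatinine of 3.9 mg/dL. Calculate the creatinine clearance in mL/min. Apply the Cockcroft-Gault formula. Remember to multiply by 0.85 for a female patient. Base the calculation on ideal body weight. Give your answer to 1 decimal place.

CrCl = (140 − 57) × 60.5 / (72 × 3.9) × 0.85 = 5021.5 / 280.80 × 0.85 ≈ 15.2 mL/min

15.2 mL/min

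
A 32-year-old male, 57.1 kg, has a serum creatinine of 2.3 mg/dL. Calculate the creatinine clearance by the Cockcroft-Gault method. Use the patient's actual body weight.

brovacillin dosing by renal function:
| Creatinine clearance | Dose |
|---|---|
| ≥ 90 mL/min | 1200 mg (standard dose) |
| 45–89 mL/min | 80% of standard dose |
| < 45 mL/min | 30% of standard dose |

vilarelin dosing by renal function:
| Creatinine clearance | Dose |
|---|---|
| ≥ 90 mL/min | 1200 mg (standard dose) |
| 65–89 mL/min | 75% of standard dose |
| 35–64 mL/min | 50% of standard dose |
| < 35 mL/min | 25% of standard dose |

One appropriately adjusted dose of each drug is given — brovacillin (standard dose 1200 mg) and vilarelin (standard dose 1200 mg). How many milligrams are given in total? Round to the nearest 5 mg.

CrCl = (140 − 32) × 57.1 / (72 × 2.3) = 6166.8 / 165.60 ≈ 37.2 mL/min
CrCl ≈ 37 mL/min.
brovacillin: < 45 mL/min → 30% of 1200 mg = 360 mg.
vilarelin: 35–64 mL/min → 50% of 1200 mg = 600 mg.
Total = 360 + 600 = 960 mg.

960 mg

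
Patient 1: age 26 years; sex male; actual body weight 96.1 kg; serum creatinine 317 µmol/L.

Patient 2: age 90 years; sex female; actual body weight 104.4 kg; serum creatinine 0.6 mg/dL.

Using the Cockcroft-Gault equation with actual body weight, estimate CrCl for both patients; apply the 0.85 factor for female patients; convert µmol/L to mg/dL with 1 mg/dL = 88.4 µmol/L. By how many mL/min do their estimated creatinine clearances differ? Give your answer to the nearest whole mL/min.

Patient 1: SCr = 317 / 88.4 = 3.586 mg/dL
Patient 1: CrCl = (140 − 26) × 96.1 / (72 × 3.586) = 10955.4 / 258.19 ≈ 42.4 mL/min
Patient 2: CrCl = (140 − 90) × 104.4 / (72 × 0.6) × 0.85 = 5220.0 / 43.20 × 0.85 ≈ 102.7 mL/min
|42.4 − 102.7| = 60.3 mL/min

60 mL/min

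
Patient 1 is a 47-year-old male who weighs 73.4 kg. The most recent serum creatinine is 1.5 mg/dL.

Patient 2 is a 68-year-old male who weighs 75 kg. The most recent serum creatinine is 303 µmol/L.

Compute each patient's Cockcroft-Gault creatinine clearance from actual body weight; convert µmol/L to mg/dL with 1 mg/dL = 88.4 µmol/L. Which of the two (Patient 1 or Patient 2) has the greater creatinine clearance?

Patient 1

Patient 1: CrCl = (140 − 47) × 73.4 / (72 × 1.5) = 6826.2 / 108.00 ≈ 63.2 mL/min
Patient 2: SCr = 303 / 88.4 = 3.428 mg/dL
Patient 2: CrCl = (140 − 68) × 75 / (72 × 3.428) = 5400.0 / 246.82 ≈ 21.9 mL/min
63.2 vs 21.9 mL/min → Patient 1 is higher.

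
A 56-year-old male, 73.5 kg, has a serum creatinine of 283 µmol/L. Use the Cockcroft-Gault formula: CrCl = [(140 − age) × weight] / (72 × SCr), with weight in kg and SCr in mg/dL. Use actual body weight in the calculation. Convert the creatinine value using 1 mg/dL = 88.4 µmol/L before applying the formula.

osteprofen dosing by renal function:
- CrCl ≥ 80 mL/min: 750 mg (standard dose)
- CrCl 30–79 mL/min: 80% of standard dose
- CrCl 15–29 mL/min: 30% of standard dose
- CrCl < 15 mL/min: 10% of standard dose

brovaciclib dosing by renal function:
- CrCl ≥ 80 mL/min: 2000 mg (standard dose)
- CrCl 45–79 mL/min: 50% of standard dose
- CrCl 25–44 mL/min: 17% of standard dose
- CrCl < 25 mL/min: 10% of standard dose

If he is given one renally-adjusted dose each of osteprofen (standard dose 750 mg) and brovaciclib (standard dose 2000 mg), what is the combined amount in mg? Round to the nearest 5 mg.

SCr = 283 / 88.4 = 3.201 mg/dL
CrCl = (140 − 56) × 73.5 / (72 × 3.201) = 6174.0 / 230.47 ≈ 26.8 mL/min
CrCl ≈ 27 mL/min.
osteprofen: 15–29 mL/min → 30% of 750 mg = 225 mg.
brovaciclib: 25–44 mL/min → 17% of 2000 mg = 340 mg.
Total = 225 + 340 = 565 mg.

565 mg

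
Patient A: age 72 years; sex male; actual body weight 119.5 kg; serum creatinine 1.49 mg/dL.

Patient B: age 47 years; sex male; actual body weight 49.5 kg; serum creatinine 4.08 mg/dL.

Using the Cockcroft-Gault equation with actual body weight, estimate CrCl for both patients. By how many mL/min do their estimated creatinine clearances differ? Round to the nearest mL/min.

Patient A: CrCl = (140 − 72) × 119.5 / (72 × 1.49) = 8126.0 / 107.28 ≈ 75.7 mL/min
Patient B: CrCl = (140 − 47) × 49.5 / (72 × 4.08) = 4603.5 / 293.76 ≈ 15.7 mL/min
|75.7 − 15.7| = 60.0 mL/min

60 mL/min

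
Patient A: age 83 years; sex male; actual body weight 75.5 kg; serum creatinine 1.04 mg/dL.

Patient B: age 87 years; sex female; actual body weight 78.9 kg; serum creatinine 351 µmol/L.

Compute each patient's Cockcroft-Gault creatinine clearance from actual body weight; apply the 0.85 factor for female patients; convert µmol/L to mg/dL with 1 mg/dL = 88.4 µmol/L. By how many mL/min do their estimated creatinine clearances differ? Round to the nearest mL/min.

45 mL/min

Patient A: CrCl = (140 − 83) × 75.5 / (72 × 1.04) = 4303.5 / 74.88 ≈ 57.5 mL/min
Patient B: SCr = 351 / 88.4 = 3.971 mg/dL
Patient B: CrCl = (140 − 87) × 78.9 / (72 × 3.971) × 0.85 = 4181.7 / 285.91 × 0.85 ≈ 12.4 mL/min
|57.5 − 12.4| = 45.1 mL/min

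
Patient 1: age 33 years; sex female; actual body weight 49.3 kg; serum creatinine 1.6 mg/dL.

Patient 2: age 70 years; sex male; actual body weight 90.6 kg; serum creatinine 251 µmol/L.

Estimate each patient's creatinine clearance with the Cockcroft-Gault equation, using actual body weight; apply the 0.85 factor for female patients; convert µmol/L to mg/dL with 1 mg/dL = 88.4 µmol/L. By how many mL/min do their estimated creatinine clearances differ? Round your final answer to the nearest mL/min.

8 mL/min

Patient 1: CrCl = (140 − 33) × 49.3 / (72 × 1.6) × 0.85 = 5275.1 / 115.20 × 0.85 ≈ 38.9 mL/min
Patient 2: SCr = 251 / 88.4 = 2.839 mg/dL
Patient 2: CrCl = (140 − 70) × 90.6 / (72 × 2.839) = 6342.0 / 204.41 ≈ 31.0 mL/min
|38.9 − 31.0| = 7.9 mL/min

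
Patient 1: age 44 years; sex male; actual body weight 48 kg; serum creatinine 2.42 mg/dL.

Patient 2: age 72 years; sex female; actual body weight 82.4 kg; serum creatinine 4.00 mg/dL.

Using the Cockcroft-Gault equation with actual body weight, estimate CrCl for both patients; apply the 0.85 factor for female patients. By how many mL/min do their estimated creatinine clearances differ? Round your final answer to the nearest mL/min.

10 mL/min

Patient 1: CrCl = (140 − 44) × 48 / (72 × 2.42) = 4608.0 / 174.24 ≈ 26.4 mL/min
Patient 2: CrCl = (140 − 72) × 82.4 / (72 × 4) × 0.85 = 5603.2 / 288.00 × 0.85 ≈ 16.5 mL/min
|26.4 − 16.5| = 9.9 mL/min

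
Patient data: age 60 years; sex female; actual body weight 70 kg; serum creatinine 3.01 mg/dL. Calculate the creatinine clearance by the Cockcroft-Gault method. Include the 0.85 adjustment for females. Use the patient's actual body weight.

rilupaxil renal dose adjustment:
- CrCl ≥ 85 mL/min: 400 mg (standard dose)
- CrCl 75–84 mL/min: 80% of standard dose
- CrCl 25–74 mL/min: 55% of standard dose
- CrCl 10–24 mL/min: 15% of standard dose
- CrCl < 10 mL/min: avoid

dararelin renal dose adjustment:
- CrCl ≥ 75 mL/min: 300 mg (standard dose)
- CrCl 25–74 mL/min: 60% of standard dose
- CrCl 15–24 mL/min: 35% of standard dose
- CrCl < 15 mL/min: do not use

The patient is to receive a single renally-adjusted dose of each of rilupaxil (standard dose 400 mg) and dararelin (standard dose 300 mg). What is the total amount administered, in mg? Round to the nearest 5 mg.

CrCl = (140 − 60) × 70 / (72 × 3.01) × 0.85 = 5600.0 / 216.72 × 0.85 ≈ 22.0 mL/min
CrCl ≈ 22 mL/min.
rilupaxil: 10–24 mL/min → 15% of 400 mg = 60 mg.
dararelin: 15–24 mL/min → 35% of 300 mg = 105 mg.
Total = 60 + 105 = 165 mg.

165 mg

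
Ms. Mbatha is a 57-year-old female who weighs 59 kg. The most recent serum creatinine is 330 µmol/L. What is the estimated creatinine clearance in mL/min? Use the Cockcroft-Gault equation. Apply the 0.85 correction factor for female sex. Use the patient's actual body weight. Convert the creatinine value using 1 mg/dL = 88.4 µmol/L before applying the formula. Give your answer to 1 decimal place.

15.5 mL/min

SCr = 330 / 88.4 = 3.733 mg/dL
CrCl = (140 − 57) × 59 / (72 × 3.733) × 0.85 = 4897.0 / 268.78 × 0.85 ≈ 15.5 mL/min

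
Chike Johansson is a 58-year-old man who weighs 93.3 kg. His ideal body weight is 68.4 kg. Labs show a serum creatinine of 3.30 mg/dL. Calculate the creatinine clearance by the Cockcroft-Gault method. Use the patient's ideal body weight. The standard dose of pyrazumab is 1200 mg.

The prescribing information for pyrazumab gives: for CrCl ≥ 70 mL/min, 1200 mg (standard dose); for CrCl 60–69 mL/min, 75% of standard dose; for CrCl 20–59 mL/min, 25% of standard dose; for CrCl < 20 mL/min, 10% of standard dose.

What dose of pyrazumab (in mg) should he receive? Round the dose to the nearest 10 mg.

300 mg

CrCl = (140 − 58) × 68.4 / (72 × 3.3) = 5608.8 / 237.60 ≈ 23.6 mL/min
CrCl ≈ 24 mL/min → bracket 20–59 mL/min.
25% of 1200 mg = 300 mg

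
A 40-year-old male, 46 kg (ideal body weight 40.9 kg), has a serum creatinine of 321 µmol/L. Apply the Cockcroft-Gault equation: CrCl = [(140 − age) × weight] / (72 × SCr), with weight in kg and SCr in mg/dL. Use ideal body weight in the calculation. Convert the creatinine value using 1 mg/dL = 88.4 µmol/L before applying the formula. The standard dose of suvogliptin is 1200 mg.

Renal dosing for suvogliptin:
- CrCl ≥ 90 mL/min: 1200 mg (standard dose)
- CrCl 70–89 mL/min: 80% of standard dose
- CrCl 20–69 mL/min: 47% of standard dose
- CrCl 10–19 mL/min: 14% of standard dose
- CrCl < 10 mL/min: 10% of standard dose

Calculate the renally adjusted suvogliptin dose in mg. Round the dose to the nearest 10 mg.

SCr = 321 / 88.4 = 3.631 mg/dL
CrCl = (140 − 40) × 40.9 / (72 × 3.631) = 4090.0 / 261.43 ≈ 15.6 mL/min
CrCl ≈ 16 mL/min → bracket 10–19 mL/min.
14% of 1200 mg = 168 mg → 170 mg

170 mg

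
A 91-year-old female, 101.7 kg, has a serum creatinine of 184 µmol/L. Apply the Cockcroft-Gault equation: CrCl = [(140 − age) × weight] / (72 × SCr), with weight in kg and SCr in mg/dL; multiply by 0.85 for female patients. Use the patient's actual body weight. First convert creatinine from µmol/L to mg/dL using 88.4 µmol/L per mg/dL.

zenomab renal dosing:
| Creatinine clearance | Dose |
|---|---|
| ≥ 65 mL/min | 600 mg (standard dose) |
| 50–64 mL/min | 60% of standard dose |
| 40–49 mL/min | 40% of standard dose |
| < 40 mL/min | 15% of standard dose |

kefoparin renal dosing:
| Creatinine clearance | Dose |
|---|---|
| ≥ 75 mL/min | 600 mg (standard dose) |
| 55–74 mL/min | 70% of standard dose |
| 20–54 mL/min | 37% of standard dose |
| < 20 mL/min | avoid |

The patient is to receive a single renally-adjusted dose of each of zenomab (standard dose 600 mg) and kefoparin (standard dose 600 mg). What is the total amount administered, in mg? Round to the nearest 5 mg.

310 mg

SCr = 184 / 88.4 = 2.081 mg/dL
CrCl = (140 − 91) × 101.7 / (72 × 2.081) × 0.85 = 4983.3 / 149.83 × 0.85 ≈ 28.3 mL/min
CrCl ≈ 28 mL/min.
zenomab: < 40 mL/min → 15% of 600 mg = 90 mg.
kefoparin: 20–54 mL/min → 37% of 600 mg = 222 mg.
Total = 90 + 222 = 312 mg.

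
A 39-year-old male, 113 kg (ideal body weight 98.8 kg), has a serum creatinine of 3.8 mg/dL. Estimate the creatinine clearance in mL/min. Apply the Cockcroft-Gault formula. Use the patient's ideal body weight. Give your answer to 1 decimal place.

CrCl = (140 − 39) × 98.8 / (72 × 3.8) = 9978.8 / 273.60 ≈ 36.5 mL/min

36.5 mL/min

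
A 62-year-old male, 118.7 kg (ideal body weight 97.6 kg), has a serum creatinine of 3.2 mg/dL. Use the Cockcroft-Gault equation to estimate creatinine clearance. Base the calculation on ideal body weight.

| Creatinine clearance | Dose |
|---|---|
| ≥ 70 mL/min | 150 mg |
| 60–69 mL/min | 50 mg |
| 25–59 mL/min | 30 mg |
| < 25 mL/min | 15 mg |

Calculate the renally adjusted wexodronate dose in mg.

CrCl = (140 − 62) × 97.6 / (72 × 3.2) = 7612.8 / 230.40 ≈ 33.0 mL/min
CrCl ≈ 33 mL/min → bracket 25–59 mL/min.
Dose for this bracket: 30 mg.

30 mg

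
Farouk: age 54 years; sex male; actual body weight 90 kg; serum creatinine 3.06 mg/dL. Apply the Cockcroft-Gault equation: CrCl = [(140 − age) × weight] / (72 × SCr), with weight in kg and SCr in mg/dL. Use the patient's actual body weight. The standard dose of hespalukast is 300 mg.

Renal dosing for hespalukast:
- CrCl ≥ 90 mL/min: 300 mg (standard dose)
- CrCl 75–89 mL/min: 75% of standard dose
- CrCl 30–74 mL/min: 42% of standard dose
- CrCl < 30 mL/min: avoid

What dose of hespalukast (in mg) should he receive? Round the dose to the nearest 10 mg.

130 mg

CrCl = (140 − 54) × 90 / (72 × 3.06) = 7740.0 / 220.32 ≈ 35.1 mL/min
CrCl ≈ 35 mL/min → bracket 30–74 mL/min.
42% of 300 mg = 126 mg → 130 mg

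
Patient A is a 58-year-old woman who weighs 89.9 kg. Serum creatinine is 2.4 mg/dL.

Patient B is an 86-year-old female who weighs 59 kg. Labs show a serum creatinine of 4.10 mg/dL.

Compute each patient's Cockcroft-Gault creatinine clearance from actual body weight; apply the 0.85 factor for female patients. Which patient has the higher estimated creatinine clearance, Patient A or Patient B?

Patient A: CrCl = (140 − 58) × 89.9 / (72 × 2.4) × 0.85 = 7371.8 / 172.80 × 0.85 ≈ 36.3 mL/min
Patient B: CrCl = (140 − 86) × 59 / (72 × 4.1) × 0.85 = 3186.0 / 295.20 × 0.85 ≈ 9.2 mL/min
36.3 vs 9.2 mL/min → Patient A is higher.

Patient A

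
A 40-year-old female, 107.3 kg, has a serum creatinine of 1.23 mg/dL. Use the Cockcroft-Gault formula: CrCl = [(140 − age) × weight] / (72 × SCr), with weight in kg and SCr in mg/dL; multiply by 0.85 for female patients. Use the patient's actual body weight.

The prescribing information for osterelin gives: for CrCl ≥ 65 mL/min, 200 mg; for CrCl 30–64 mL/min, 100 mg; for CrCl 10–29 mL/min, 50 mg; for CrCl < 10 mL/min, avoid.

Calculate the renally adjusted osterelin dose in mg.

CrCl = (140 − 40) × 107.3 / (72 × 1.23) × 0.85 = 10730.0 / 88.56 × 0.85 ≈ 103.0 mL/min
CrCl ≈ 103 mL/min → bracket ≥ 65 mL/min.
Dose for this bracket: 200 mg.

200 mg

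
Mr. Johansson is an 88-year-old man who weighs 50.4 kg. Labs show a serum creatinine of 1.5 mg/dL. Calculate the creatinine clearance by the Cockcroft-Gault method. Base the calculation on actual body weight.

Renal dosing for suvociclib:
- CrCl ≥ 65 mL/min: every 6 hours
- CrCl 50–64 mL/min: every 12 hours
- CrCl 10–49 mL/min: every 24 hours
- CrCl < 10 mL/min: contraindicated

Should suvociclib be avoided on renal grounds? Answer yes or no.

CrCl = (140 − 88) × 50.4 / (72 × 1.5) = 2620.8 / 108.00 ≈ 24.3 mL/min
CrCl ≈ 24 mL/min, which is ≥ 10 mL/min.

no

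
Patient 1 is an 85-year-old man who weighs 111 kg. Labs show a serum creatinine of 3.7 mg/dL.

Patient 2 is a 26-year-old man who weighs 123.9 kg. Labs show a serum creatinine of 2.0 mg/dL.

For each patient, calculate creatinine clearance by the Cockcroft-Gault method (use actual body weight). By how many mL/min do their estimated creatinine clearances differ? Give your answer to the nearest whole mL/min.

75 mL/min

Patient 1: CrCl = (140 − 85) × 111 / (72 × 3.7) = 6105.0 / 266.40 ≈ 22.9 mL/min
Patient 2: CrCl = (140 − 26) × 123.9 / (72 × 2) = 14124.6 / 144.00 ≈ 98.1 mL/min
|22.9 − 98.1| = 75.2 mL/min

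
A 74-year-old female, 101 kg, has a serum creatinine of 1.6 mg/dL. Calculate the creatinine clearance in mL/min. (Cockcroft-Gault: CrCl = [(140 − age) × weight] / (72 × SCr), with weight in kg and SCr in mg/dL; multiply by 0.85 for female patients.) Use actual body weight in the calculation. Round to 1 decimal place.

CrCl = (140 − 74) × 101 / (72 × 1.6) × 0.85 = 6666.0 / 115.20 × 0.85 ≈ 49.2 mL/min

49.2 mL/min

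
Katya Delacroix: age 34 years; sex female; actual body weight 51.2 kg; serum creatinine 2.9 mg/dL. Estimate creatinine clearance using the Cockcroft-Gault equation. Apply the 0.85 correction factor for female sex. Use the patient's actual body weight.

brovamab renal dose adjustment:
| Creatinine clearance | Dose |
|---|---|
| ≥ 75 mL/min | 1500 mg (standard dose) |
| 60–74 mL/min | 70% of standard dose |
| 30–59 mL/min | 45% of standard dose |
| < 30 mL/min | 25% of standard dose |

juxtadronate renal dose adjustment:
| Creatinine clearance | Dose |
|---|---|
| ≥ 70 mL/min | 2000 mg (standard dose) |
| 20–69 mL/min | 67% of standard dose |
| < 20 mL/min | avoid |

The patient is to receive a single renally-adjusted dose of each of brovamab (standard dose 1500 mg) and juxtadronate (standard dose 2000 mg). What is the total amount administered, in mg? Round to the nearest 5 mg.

CrCl = (140 − 34) × 51.2 / (72 × 2.9) × 0.85 = 5427.2 / 208.80 × 0.85 ≈ 22.1 mL/min
CrCl ≈ 22 mL/min.
brovamab: < 30 mL/min → 25% of 1500 mg = 375 mg.
juxtadronate: 20–69 mL/min → 67% of 2000 mg = 1340 mg.
Total = 375 + 1340 = 1715 mg.

1715 mg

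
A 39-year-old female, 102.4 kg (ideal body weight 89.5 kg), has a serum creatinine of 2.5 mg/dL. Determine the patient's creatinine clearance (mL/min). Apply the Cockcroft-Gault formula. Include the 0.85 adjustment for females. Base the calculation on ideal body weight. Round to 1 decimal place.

42.7 mL/min

CrCl = (140 − 39) × 89.5 / (72 × 2.5) × 0.85 = 9039.5 / 180.00 × 0.85 ≈ 42.7 mL/min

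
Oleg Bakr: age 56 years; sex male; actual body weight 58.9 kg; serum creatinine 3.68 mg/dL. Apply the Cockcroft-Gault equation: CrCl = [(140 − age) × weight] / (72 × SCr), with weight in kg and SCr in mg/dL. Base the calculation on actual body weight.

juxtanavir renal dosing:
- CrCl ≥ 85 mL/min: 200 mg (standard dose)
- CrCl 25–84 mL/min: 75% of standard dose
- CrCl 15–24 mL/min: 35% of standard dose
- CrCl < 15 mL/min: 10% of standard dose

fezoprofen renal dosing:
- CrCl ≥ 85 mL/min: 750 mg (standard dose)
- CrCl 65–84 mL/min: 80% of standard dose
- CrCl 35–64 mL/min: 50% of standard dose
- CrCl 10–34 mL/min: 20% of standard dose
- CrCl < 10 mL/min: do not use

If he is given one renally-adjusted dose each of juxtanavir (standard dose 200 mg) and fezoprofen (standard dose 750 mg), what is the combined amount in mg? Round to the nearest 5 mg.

220 mg

CrCl = (140 − 56) × 58.9 / (72 × 3.68) = 4947.6 / 264.96 ≈ 18.7 mL/min
CrCl ≈ 19 mL/min.
juxtanavir: 15–24 mL/min → 35% of 200 mg = 70 mg.
fezoprofen: 10–34 mL/min → 20% of 750 mg = 150 mg.
Total = 70 + 150 = 220 mg.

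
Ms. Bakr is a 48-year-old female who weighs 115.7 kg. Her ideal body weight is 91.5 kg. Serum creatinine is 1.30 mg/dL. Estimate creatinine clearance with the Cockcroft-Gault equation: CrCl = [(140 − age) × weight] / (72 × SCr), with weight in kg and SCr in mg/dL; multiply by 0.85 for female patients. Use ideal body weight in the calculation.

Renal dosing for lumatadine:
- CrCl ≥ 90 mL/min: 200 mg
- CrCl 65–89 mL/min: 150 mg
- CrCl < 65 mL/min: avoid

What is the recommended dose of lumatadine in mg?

150 mg

CrCl = (140 − 48) × 91.5 / (72 × 1.3) × 0.85 = 8418.0 / 93.60 × 0.85 ≈ 76.4 mL/min
CrCl ≈ 76 mL/min → bracket 65–89 mL/min.
Dose for this bracket: 150 mg.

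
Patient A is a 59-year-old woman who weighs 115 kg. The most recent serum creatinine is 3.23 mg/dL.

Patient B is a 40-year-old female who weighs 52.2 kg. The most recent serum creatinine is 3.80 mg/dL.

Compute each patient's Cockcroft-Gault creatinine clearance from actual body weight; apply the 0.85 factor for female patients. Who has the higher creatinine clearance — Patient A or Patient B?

Patient A

Patient A: CrCl = (140 − 59) × 115 / (72 × 3.23) × 0.85 = 9315.0 / 232.56 × 0.85 ≈ 34.0 mL/min
Patient B: CrCl = (140 − 40) × 52.2 / (72 × 3.8) × 0.85 = 5220.0 / 273.60 × 0.85 ≈ 16.2 mL/min
34.0 vs 16.2 mL/min → Patient A is higher.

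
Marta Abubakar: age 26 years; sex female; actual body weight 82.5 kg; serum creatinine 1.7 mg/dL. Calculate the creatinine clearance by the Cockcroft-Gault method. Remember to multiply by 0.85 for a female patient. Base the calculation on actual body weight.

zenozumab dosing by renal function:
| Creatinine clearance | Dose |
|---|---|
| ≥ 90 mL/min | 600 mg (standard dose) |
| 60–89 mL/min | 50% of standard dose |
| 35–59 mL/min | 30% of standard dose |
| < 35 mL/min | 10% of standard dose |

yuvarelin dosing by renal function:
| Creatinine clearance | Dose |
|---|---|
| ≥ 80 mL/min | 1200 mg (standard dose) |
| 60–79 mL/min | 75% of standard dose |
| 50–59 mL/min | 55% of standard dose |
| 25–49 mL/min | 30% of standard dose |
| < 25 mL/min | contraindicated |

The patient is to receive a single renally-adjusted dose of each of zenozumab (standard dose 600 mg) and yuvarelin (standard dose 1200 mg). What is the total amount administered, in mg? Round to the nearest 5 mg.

1200 mg

CrCl = (140 − 26) × 82.5 / (72 × 1.7) × 0.85 = 9405.0 / 122.40 × 0.85 ≈ 65.3 mL/min
CrCl ≈ 65 mL/min.
zenozumab: 60–89 mL/min → 50% of 600 mg = 300 mg.
yuvarelin: 60–79 mL/min → 75% of 1200 mg = 900 mg.
Total = 300 + 900 = 1200 mg.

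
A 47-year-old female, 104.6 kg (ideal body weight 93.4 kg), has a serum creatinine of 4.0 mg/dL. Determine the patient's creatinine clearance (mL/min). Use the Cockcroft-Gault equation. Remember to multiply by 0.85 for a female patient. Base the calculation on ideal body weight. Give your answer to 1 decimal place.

25.6 mL/min

CrCl = (140 − 47) × 93.4 / (72 × 4) × 0.85 = 8686.2 / 288.00 × 0.85 ≈ 25.6 mL/min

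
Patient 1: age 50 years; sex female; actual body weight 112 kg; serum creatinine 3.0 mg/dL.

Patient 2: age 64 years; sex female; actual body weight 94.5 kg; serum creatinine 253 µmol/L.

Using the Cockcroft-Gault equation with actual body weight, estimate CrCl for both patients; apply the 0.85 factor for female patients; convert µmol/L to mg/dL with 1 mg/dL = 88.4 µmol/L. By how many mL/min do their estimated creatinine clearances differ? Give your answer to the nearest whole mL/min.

Patient 1: CrCl = (140 − 50) × 112 / (72 × 3) × 0.85 = 10080.0 / 216.00 × 0.85 ≈ 39.7 mL/min
Patient 2: SCr = 253 / 88.4 = 2.862 mg/dL
Patient 2: CrCl = (140 − 64) × 94.5 / (72 × 2.862) × 0.85 = 7182.0 / 206.06 × 0.85 ≈ 29.6 mL/min
|39.7 − 29.6| = 10.1 mL/min

10 mL/min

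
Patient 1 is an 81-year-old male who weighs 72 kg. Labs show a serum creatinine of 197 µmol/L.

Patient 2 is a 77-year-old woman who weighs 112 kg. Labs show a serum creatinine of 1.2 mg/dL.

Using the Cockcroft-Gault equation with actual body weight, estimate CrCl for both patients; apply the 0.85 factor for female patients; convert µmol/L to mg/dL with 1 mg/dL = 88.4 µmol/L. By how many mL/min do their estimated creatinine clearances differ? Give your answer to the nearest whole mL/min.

43 mL/min

Patient 1: SCr = 197 / 88.4 = 2.229 mg/dL
Patient 1: CrCl = (140 − 81) × 72 / (72 × 2.229) = 4248.0 / 160.49 ≈ 26.5 mL/min
Patient 2: CrCl = (140 − 77) × 112 / (72 × 1.2) × 0.85 = 7056.0 / 86.40 × 0.85 ≈ 69.4 mL/min
|26.5 − 69.4| = 42.9 mL/min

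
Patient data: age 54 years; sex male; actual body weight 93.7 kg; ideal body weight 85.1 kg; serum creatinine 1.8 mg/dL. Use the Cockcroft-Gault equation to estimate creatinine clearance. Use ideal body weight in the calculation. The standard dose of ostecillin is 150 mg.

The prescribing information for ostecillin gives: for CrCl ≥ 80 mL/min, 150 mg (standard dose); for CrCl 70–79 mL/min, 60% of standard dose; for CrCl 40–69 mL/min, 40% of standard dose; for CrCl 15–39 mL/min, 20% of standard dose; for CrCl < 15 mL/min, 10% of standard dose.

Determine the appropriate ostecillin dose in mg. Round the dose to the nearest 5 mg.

CrCl = (140 − 54) × 85.1 / (72 × 1.8) = 7318.6 / 129.60 ≈ 56.5 mL/min
CrCl ≈ 56 mL/min → bracket 40–69 mL/min.
40% of 150 mg = 60 mg

60 mg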